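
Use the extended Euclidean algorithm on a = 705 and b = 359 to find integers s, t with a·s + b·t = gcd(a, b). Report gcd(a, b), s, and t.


Euclidean algorithm on (705, 359) — divide until remainder is 0:
  705 = 1 · 359 + 346
  359 = 1 · 346 + 13
  346 = 26 · 13 + 8
  13 = 1 · 8 + 5
  8 = 1 · 5 + 3
  5 = 1 · 3 + 2
  3 = 1 · 2 + 1
  2 = 2 · 1 + 0
gcd(705, 359) = 1.
Track Bezout coefficients alongside the remainders: start with r₀ = 705 = a·1 + b·0 (s = 1, t = 0) and r₁ = 359 = a·0 + b·1 (s = 0, t = 1); each new remainder r_{k+1} = r_{k-1} − q_k·r_k inherits s_{k+1} = s_{k-1} − q_k·s_k, t_{k+1} = t_{k-1} − q_k·t_k, so r_k = a·s_k + b·t_k at every step:
  q = 1: r = 346, s = 1 − 1·0 = 1, t = 0 − 1·1 = -1  (check: 705·1 + 359·(-1) = 346)
  q = 1: r = 13, s = 0 − 1·1 = -1, t = 1 − 1·(-1) = 2  (check: 705·(-1) + 359·2 = 13)
  q = 26: r = 8, s = 1 − 26·(-1) = 27, t = -1 − 26·2 = -53  (check: 705·27 + 359·(-53) = 8)
  q = 1: r = 5, s = -1 − 1·27 = -28, t = 2 − 1·(-53) = 55  (check: 705·(-28) + 359·55 = 5)
  q = 1: r = 3, s = 27 − 1·(-28) = 55, t = -53 − 1·55 = -108  (check: 705·55 + 359·(-108) = 3)
  q = 1: r = 2, s = -28 − 1·55 = -83, t = 55 − 1·(-108) = 163  (check: 705·(-83) + 359·163 = 2)
  q = 1: r = 1, s = 55 − 1·(-83) = 138, t = -108 − 1·163 = -271  (check: 705·138 + 359·(-271) = 1)
The row with r = 1 (the gcd) gives the Bezout coefficients s = 138, t = -271.
Result: 705 · (138) + 359 · (-271) = 1.

gcd(705, 359) = 1; s = 138, t = -271 (check: 705·138 + 359·(-271) = 1).


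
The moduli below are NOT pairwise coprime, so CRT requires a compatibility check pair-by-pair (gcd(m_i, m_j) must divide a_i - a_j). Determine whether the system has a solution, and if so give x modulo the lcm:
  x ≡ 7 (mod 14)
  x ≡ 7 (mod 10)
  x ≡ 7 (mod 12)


Moduli 14, 10, 12 are not pairwise coprime, so CRT works modulo lcm(m_i) when all pairwise compatibility conditions hold.
Pairwise compatibility: gcd(m_i, m_j) must divide a_i - a_j for every pair.
Merge one congruence at a time:
  Start: x ≡ 7 (mod 14).
  Combine with x ≡ 7 (mod 10): gcd(14, 10) = 2; 7 - 7 = 0, which IS divisible by 2, so compatible.
    Write x = 7 + 14·t and substitute into x ≡ 7 (mod 10): 14·t ≡ 7 − 7 = 0 (mod 10).
    Divide the congruence (and modulus) by g = 2: 7·t ≡ 0 (mod 5).
    Reduce coefficients mod 5: 2·t ≡ 0 (mod 5).
    The inverse of 2 mod 5 is 3 (since 2·3 = 6 = 1·5 + 1), so t ≡ 3·0 = 0 ≡ 0 (mod 5).
    Then x = 7 + 14·0 = 7, valid modulo lcm(14, 10) = 70: x ≡ 7 (mod 70).
  Combine with x ≡ 7 (mod 12): gcd(70, 12) = 2; 7 - 7 = 0, which IS divisible by 2, so compatible.
    Write x = 7 + 70·t and substitute into x ≡ 7 (mod 12): 70·t ≡ 7 − 7 = 0 (mod 12).
    Divide the congruence (and modulus) by g = 2: 35·t ≡ 0 (mod 6).
    Reduce coefficients mod 6: 5·t ≡ 0 (mod 6).
    The inverse of 5 mod 6 is 5 (since 5·5 = 25 = 4·6 + 1), so t ≡ 5·0 = 0 ≡ 0 (mod 6).
    Then x = 7 + 70·0 = 7, valid modulo lcm(70, 12) = 420: x ≡ 7 (mod 420).
Verify: 7 mod 14 = 7, 7 mod 10 = 7, 7 mod 12 = 7.

x ≡ 7 (mod 420).


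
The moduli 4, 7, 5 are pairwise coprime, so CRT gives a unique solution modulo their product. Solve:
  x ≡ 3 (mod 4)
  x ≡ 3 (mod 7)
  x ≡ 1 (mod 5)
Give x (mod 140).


Moduli 4, 7, 5 are pairwise coprime; by CRT there is a unique solution modulo M = 4 · 7 · 5 = 140.
Solve pairwise, accumulating the modulus:
  Start with x ≡ 3 (mod 4).
  Combine with x ≡ 3 (mod 7): since gcd(4, 7) = 1, we get a unique residue mod 28.
    Write x = 3 + 4·t and substitute into x ≡ 3 (mod 7): 4·t ≡ 3 − 3 = 0 (mod 7).
    The inverse of 4 mod 7 is 2 (since 4·2 = 8 = 1·7 + 1), so t ≡ 2·0 = 0 ≡ 0 (mod 7).
    Then x = 3 + 4·0 = 3, valid modulo lcm(4, 7) = 28: x ≡ 3 (mod 28).
  Combine with x ≡ 1 (mod 5): since gcd(28, 5) = 1, we get a unique residue mod 140.
    Write x = 3 + 28·t and substitute into x ≡ 1 (mod 5): 28·t ≡ 1 − 3 = -2 (mod 5).
    Reduce coefficients mod 5: 3·t ≡ 3 (mod 5).
    The inverse of 3 mod 5 is 2 (since 3·2 = 6 = 1·5 + 1), so t ≡ 2·3 = 6 ≡ 1 (mod 5).
    Then x = 3 + 28·1 = 31, valid modulo lcm(28, 5) = 140: x ≡ 31 (mod 140).
Verify: 31 mod 4 = 3 ✓, 31 mod 7 = 3 ✓, 31 mod 5 = 1 ✓.

x ≡ 31 (mod 140).


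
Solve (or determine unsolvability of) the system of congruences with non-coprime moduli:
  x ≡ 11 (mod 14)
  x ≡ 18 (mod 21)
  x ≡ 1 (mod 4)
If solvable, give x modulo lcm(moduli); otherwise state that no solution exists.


Moduli 14, 21, 4 are not pairwise coprime, so CRT works modulo lcm(m_i) when all pairwise compatibility conditions hold.
Pairwise compatibility: gcd(m_i, m_j) must divide a_i - a_j for every pair.
Merge one congruence at a time:
  Start: x ≡ 11 (mod 14).
  Combine with x ≡ 18 (mod 21): gcd(14, 21) = 7; 18 - 11 = 7, which IS divisible by 7, so compatible.
    Write x = 11 + 14·t and substitute into x ≡ 18 (mod 21): 14·t ≡ 18 − 11 = 7 (mod 21).
    Divide the congruence (and modulus) by g = 7: 2·t ≡ 1 (mod 3).
    The inverse of 2 mod 3 is 2 (since 2·2 = 4 = 1·3 + 1), so t ≡ 2·1 = 2 ≡ 2 (mod 3).
    Then x = 11 + 14·2 = 39, valid modulo lcm(14, 21) = 42: x ≡ 39 (mod 42).
  Combine with x ≡ 1 (mod 4): gcd(42, 4) = 2; 1 - 39 = -38, which IS divisible by 2, so compatible.
    Write x = 39 + 42·t and substitute into x ≡ 1 (mod 4): 42·t ≡ 1 − 39 = -38 (mod 4).
    Divide the congruence (and modulus) by g = 2: 21·t ≡ -19 (mod 2).
    Reduce coefficients mod 2: 1·t ≡ 1 (mod 2).
    So t ≡ 1 (mod 2).
    Then x = 39 + 42·1 = 81, valid modulo lcm(42, 4) = 84: x ≡ 81 (mod 84).
Verify: 81 mod 14 = 11, 81 mod 21 = 18, 81 mod 4 = 1.

x ≡ 81 (mod 84).


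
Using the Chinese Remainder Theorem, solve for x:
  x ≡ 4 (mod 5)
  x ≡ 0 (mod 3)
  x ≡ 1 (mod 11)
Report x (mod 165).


Moduli 5, 3, 11 are pairwise coprime; by CRT there is a unique solution modulo M = 5 · 3 · 11 = 165.
Solve pairwise, accumulating the modulus:
  Start with x ≡ 4 (mod 5).
  Combine with x ≡ 0 (mod 3): since gcd(5, 3) = 1, we get a unique residue mod 15.
    Write x = 4 + 5·t and substitute into x ≡ 0 (mod 3): 5·t ≡ 0 − 4 = -4 (mod 3).
    Reduce coefficients mod 3: 2·t ≡ 2 (mod 3).
    The inverse of 2 mod 3 is 2 (since 2·2 = 4 = 1·3 + 1), so t ≡ 2·2 = 4 ≡ 1 (mod 3).
    Then x = 4 + 5·1 = 9, valid modulo lcm(5, 3) = 15: x ≡ 9 (mod 15).
  Combine with x ≡ 1 (mod 11): since gcd(15, 11) = 1, we get a unique residue mod 165.
    Write x = 9 + 15·t and substitute into x ≡ 1 (mod 11): 15·t ≡ 1 − 9 = -8 (mod 11).
    Reduce coefficients mod 11: 4·t ≡ 3 (mod 11).
    The inverse of 4 mod 11 is 3 (since 4·3 = 12 = 1·11 + 1), so t ≡ 3·3 = 9 ≡ 9 (mod 11).
    Then x = 9 + 15·9 = 144, valid modulo lcm(15, 11) = 165: x ≡ 144 (mod 165).
Verify: 144 mod 5 = 4 ✓, 144 mod 3 = 0 ✓, 144 mod 11 = 1 ✓.

x ≡ 144 (mod 165).


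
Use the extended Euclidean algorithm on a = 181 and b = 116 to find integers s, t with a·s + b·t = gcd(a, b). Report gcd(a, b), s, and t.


Euclidean algorithm on (181, 116) — divide until remainder is 0:
  181 = 1 · 116 + 65
  116 = 1 · 65 + 51
  65 = 1 · 51 + 14
  51 = 3 · 14 + 9
  14 = 1 · 9 + 5
  9 = 1 · 5 + 4
  5 = 1 · 4 + 1
  4 = 4 · 1 + 0
gcd(181, 116) = 1.
Track Bezout coefficients alongside the remainders: start with r₀ = 181 = a·1 + b·0 (s = 1, t = 0) and r₁ = 116 = a·0 + b·1 (s = 0, t = 1); each new remainder r_{k+1} = r_{k-1} − q_k·r_k inherits s_{k+1} = s_{k-1} − q_k·s_k, t_{k+1} = t_{k-1} − q_k·t_k, so r_k = a·s_k + b·t_k at every step:
  q = 1: r = 65, s = 1 − 1·0 = 1, t = 0 − 1·1 = -1  (check: 181·1 + 116·(-1) = 65)
  q = 1: r = 51, s = 0 − 1·1 = -1, t = 1 − 1·(-1) = 2  (check: 181·(-1) + 116·2 = 51)
  q = 1: r = 14, s = 1 − 1·(-1) = 2, t = -1 − 1·2 = -3  (check: 181·2 + 116·(-3) = 14)
  q = 3: r = 9, s = -1 − 3·2 = -7, t = 2 − 3·(-3) = 11  (check: 181·(-7) + 116·11 = 9)
  q = 1: r = 5, s = 2 − 1·(-7) = 9, t = -3 − 1·11 = -14  (check: 181·9 + 116·(-14) = 5)
  q = 1: r = 4, s = -7 − 1·9 = -16, t = 11 − 1·(-14) = 25  (check: 181·(-16) + 116·25 = 4)
  q = 1: r = 1, s = 9 − 1·(-16) = 25, t = -14 − 1·25 = -39  (check: 181·25 + 116·(-39) = 1)
The row with r = 1 (the gcd) gives the Bezout coefficients s = 25, t = -39.
Result: 181 · (25) + 116 · (-39) = 1.

gcd(181, 116) = 1; s = 25, t = -39 (check: 181·25 + 116·(-39) = 1).


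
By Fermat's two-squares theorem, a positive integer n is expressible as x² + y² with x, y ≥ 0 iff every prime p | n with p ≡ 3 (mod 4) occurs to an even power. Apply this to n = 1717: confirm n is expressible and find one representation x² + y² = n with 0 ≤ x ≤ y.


Step 1: Factor n = 1717 = 17 · 101.
Step 2: Check the mod-4 condition on each prime factor: 17 ≡ 1 (mod 4), exponent 1; 101 ≡ 1 (mod 4), exponent 1.
All primes ≡ 3 (mod 4) appear to even exponent (or don't appear), so by the two-squares theorem n IS expressible as a sum of two squares.
Step 3: Build a representation. Here n = 17 · 101 is a product of primes ≡ 1 (mod 4). Each prime p ≡ 1 (mod 4) is itself a sum of two squares; find a² by testing p − a² for a perfect square:
  17: 17 − 1² = 16 = 4² ⇒ 17 = 1² + 4².
  101: 101 − 1² = 100 = 10² ⇒ 101 = 1² + 10².
  Combine using the Brahmagupta–Fibonacci identity (a² + b²)(c² + d²) = (ac − bd)² + (ad + bc)² = (ac + bd)² + (ad − bc)²:
  17 · 101 = 1717: from (1² + 4²)(1² + 10²), take (1·1 − 4·10, 1·10 + 4·1) = (1 − 40, 10 + 4) = (-39, 14); dropping signs (only squares matter) gives (39, 14); check 39² + 14² = 1521 + 196 = 1717 ✓.
Step 4: Order so x ≤ y and verify: 14² + 39² = 196 + 1521 = 1717 = n. ✓

n = 1717 = 14² + 39² (one valid representation with x ≤ y).


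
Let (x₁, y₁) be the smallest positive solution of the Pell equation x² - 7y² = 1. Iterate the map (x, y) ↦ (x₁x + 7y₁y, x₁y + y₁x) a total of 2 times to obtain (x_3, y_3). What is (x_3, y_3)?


Step 1: Find the fundamental solution (x₁, y₁) of x² - 7y² = 1.
  Expand √7 as a continued fraction. a₀ = ⌊√7⌋ = 2; iterate m_{k+1} = d_k·a_k − m_k, d_{k+1} = (7 − m_{k+1}²)/d_k, a_{k+1} = ⌊(a₀ + m_{k+1})/d_{k+1}⌋ (starting m₀ = 0, d₀ = 1), with convergents p_k = a_k·p_{k-1} + p_{k-2}, q_k = a_k·q_{k-1} + q_{k-2} (p₋₁ = 1, q₋₁ = 0):
  k = 0: a₀ = 2; p₀/q₀ = 2/1; p₀² − 7·q₀² = 4 − 7 = -3.
  k = 1: m = 2, d = 3, a = ⌊(2 + 2)/3⌋ = 1; p/q = (1·2 + 1)/(1·1 + 0) = 3/1; p² − 7·q² = 9 − 7 = 2.
  k = 2: m = 1, d = 2, a = ⌊(2 + 1)/2⌋ = 1; p/q = (1·3 + 2)/(1·1 + 1) = 5/2; p² − 7·q² = 25 − 28 = -3.
  k = 3: m = 1, d = 3, a = ⌊(2 + 1)/3⌋ = 1; p/q = (1·5 + 3)/(1·2 + 1) = 8/3; p² − 7·q² = 64 − 63 = 1.
  The first convergent with p² − 7·q² = 1 gives the fundamental solution (x₁, y₁) = (8, 3).
Step 2: Apply the recurrence (x_{n+1}, y_{n+1}) = (x₁x_n + 7y₁y_n, x₁y_n + y₁x_n) repeatedly.
  From (x_1, y_1) = (8, 3): x_2 = 8·8 + 7·3·3 = 127; y_2 = 8·3 + 3·8 = 48.
  From (x_2, y_2) = (127, 48): x_3 = 8·127 + 7·3·48 = 2024; y_3 = 8·48 + 3·127 = 765.
Step 3: Verify x_3² - 7·y_3² = 4096576 - 4096575 = 1 (should be 1). ✓

(x_1, y_1) = (8, 3); (x_3, y_3) = (2024, 765).


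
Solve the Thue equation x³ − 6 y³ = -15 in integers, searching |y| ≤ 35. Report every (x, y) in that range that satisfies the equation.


The equation is x³ - 6y³ = -15. For fixed y, x³ = 6·y³ − 15, so a solution requires the RHS to be a perfect cube.
Strategy: iterate y from -35 to 35, compute RHS = 6·y³ − 15, and check whether it is a (positive or negative) perfect cube.
Check small values of y:
  y = 0: RHS = -15 is not a perfect cube.
  y = 1: RHS = -9 is not a perfect cube.
  y = -1: RHS = -21 is not a perfect cube.
  y = 2: RHS = 33 is not a perfect cube.
  y = -2: RHS = -63 is not a perfect cube.
  y = 3: RHS = 147 is not a perfect cube.
  y = -3: RHS = -177 is not a perfect cube.
Continuing the search up to |y| = 35 finds no solutions either.
No (x, y) in the scanned range satisfies the equation.

No integer solutions with |y| ≤ 35.


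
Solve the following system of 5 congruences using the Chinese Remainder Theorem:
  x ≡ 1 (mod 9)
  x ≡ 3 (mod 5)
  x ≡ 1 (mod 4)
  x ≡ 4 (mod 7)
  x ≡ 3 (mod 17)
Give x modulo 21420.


Product of moduli M = 9 · 5 · 4 · 7 · 17 = 21420.
Merge one congruence at a time:
  Start: x ≡ 1 (mod 9).
  Combine with x ≡ 3 (mod 5); new modulus lcm = 45.
    Write x = 1 + 9·t and substitute into x ≡ 3 (mod 5): 9·t ≡ 3 − 1 = 2 (mod 5).
    Reduce coefficients mod 5: 4·t ≡ 2 (mod 5).
    The inverse of 4 mod 5 is 4 (since 4·4 = 16 = 3·5 + 1), so t ≡ 4·2 = 8 ≡ 3 (mod 5).
    Then x = 1 + 9·3 = 28, valid modulo lcm(9, 5) = 45: x ≡ 28 (mod 45).
  Combine with x ≡ 1 (mod 4); new modulus lcm = 180.
    Write x = 28 + 45·t and substitute into x ≡ 1 (mod 4): 45·t ≡ 1 − 28 = -27 (mod 4).
    Reduce coefficients mod 4: 1·t ≡ 1 (mod 4).
    So t ≡ 1 (mod 4).
    Then x = 28 + 45·1 = 73, valid modulo lcm(45, 4) = 180: x ≡ 73 (mod 180).
  Combine with x ≡ 4 (mod 7); new modulus lcm = 1260.
    Write x = 73 + 180·t and substitute into x ≡ 4 (mod 7): 180·t ≡ 4 − 73 = -69 (mod 7).
    Reduce coefficients mod 7: 5·t ≡ 1 (mod 7).
    The inverse of 5 mod 7 is 3 (since 5·3 = 15 = 2·7 + 1), so t ≡ 3·1 = 3 ≡ 3 (mod 7).
    Then x = 73 + 180·3 = 613, valid modulo lcm(180, 7) = 1260: x ≡ 613 (mod 1260).
  Combine with x ≡ 3 (mod 17); new modulus lcm = 21420.
    Write x = 613 + 1260·t and substitute into x ≡ 3 (mod 17): 1260·t ≡ 3 − 613 = -610 (mod 17).
    Reduce coefficients mod 17: 2·t ≡ 2 (mod 17).
    The inverse of 2 mod 17 is 9 (since 2·9 = 18 = 1·17 + 1), so t ≡ 9·2 = 18 ≡ 1 (mod 17).
    Then x = 613 + 1260·1 = 1873, valid modulo lcm(1260, 17) = 21420: x ≡ 1873 (mod 21420).
Verify against each original: 1873 mod 9 = 1, 1873 mod 5 = 3, 1873 mod 4 = 1, 1873 mod 7 = 4, 1873 mod 17 = 3.

x ≡ 1873 (mod 21420).


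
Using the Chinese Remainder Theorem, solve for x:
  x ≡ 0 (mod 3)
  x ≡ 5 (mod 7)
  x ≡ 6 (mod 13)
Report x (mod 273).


Moduli 3, 7, 13 are pairwise coprime; by CRT there is a unique solution modulo M = 3 · 7 · 13 = 273.
Solve pairwise, accumulating the modulus:
  Start with x ≡ 0 (mod 3).
  Combine with x ≡ 5 (mod 7): since gcd(3, 7) = 1, we get a unique residue mod 21.
    Write x = 0 + 3·t and substitute into x ≡ 5 (mod 7): 3·t ≡ 5 − 0 = 5 (mod 7).
    The inverse of 3 mod 7 is 5 (since 3·5 = 15 = 2·7 + 1), so t ≡ 5·5 = 25 ≡ 4 (mod 7).
    Then x = 0 + 3·4 = 12, valid modulo lcm(3, 7) = 21: x ≡ 12 (mod 21).
  Combine with x ≡ 6 (mod 13): since gcd(21, 13) = 1, we get a unique residue mod 273.
    Write x = 12 + 21·t and substitute into x ≡ 6 (mod 13): 21·t ≡ 6 − 12 = -6 (mod 13).
    Reduce coefficients mod 13: 8·t ≡ 7 (mod 13).
    The inverse of 8 mod 13 is 5 (since 8·5 = 40 = 3·13 + 1), so t ≡ 5·7 = 35 ≡ 9 (mod 13).
    Then x = 12 + 21·9 = 201, valid modulo lcm(21, 13) = 273: x ≡ 201 (mod 273).
Verify: 201 mod 3 = 0 ✓, 201 mod 7 = 5 ✓, 201 mod 13 = 6 ✓.

x ≡ 201 (mod 273).


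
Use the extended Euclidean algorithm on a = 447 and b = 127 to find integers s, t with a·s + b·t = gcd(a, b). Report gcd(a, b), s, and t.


Euclidean algorithm on (447, 127) — divide until remainder is 0:
  447 = 3 · 127 + 66
  127 = 1 · 66 + 61
  66 = 1 · 61 + 5
  61 = 12 · 5 + 1
  5 = 5 · 1 + 0
gcd(447, 127) = 1.
Track Bezout coefficients alongside the remainders: start with r₀ = 447 = a·1 + b·0 (s = 1, t = 0) and r₁ = 127 = a·0 + b·1 (s = 0, t = 1); each new remainder r_{k+1} = r_{k-1} − q_k·r_k inherits s_{k+1} = s_{k-1} − q_k·s_k, t_{k+1} = t_{k-1} − q_k·t_k, so r_k = a·s_k + b·t_k at every step:
  q = 3: r = 66, s = 1 − 3·0 = 1, t = 0 − 3·1 = -3  (check: 447·1 + 127·(-3) = 66)
  q = 1: r = 61, s = 0 − 1·1 = -1, t = 1 − 1·(-3) = 4  (check: 447·(-1) + 127·4 = 61)
  q = 1: r = 5, s = 1 − 1·(-1) = 2, t = -3 − 1·4 = -7  (check: 447·2 + 127·(-7) = 5)
  q = 12: r = 1, s = -1 − 12·2 = -25, t = 4 − 12·(-7) = 88  (check: 447·(-25) + 127·88 = 1)
The row with r = 1 (the gcd) gives the Bezout coefficients s = -25, t = 88.
Result: 447 · (-25) + 127 · (88) = 1.

gcd(447, 127) = 1; s = -25, t = 88 (check: 447·(-25) + 127·88 = 1).


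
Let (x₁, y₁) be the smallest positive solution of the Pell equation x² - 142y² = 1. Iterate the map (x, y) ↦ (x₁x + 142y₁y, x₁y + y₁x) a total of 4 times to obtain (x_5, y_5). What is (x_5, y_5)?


Step 1: Find the fundamental solution (x₁, y₁) of x² - 142y² = 1.
  Expand √142 as a continued fraction. a₀ = ⌊√142⌋ = 11; iterate m_{k+1} = d_k·a_k − m_k, d_{k+1} = (142 − m_{k+1}²)/d_k, a_{k+1} = ⌊(a₀ + m_{k+1})/d_{k+1}⌋ (starting m₀ = 0, d₀ = 1), with convergents p_k = a_k·p_{k-1} + p_{k-2}, q_k = a_k·q_{k-1} + q_{k-2} (p₋₁ = 1, q₋₁ = 0):
  k = 0: a₀ = 11; p₀/q₀ = 11/1; p₀² − 142·q₀² = 121 − 142 = -21.
  k = 1: m = 11, d = 21, a = ⌊(11 + 11)/21⌋ = 1; p/q = (1·11 + 1)/(1·1 + 0) = 12/1; p² − 142·q² = 144 − 142 = 2.
  k = 2: m = 10, d = 2, a = ⌊(11 + 10)/2⌋ = 10; p/q = (10·12 + 11)/(10·1 + 1) = 131/11; p² − 142·q² = 17161 − 17182 = -21.
  k = 3: m = 10, d = 21, a = ⌊(11 + 10)/21⌋ = 1; p/q = (1·131 + 12)/(1·11 + 1) = 143/12; p² − 142·q² = 20449 − 20448 = 1.
  The first convergent with p² − 142·q² = 1 gives the fundamental solution (x₁, y₁) = (143, 12).
Step 2: Apply the recurrence (x_{n+1}, y_{n+1}) = (x₁x_n + 142y₁y_n, x₁y_n + y₁x_n) repeatedly.
  From (x_1, y_1) = (143, 12): x_2 = 143·143 + 142·12·12 = 40897; y_2 = 143·12 + 12·143 = 3432.
  From (x_2, y_2) = (40897, 3432): x_3 = 143·40897 + 142·12·3432 = 11696399; y_3 = 143·3432 + 12·40897 = 981540.
  From (x_3, y_3) = (11696399, 981540): x_4 = 143·11696399 + 142·12·981540 = 3345129217; y_4 = 143·981540 + 12·11696399 = 280717008.
  From (x_4, y_4) = (3345129217, 280717008): x_5 = 143·3345129217 + 142·12·280717008 = 956695259663; y_5 = 143·280717008 + 12·3345129217 = 80284082748.
Step 3: Verify x_5² - 142·y_5² = 915265819861654994873569 - 915265819861654994873568 = 1 (should be 1). ✓

(x_1, y_1) = (143, 12); (x_5, y_5) = (956695259663, 80284082748).


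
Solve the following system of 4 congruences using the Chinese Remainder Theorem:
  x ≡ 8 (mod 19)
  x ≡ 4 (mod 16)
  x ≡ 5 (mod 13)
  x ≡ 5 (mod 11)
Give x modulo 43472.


Product of moduli M = 19 · 16 · 13 · 11 = 43472.
Merge one congruence at a time:
  Start: x ≡ 8 (mod 19).
  Combine with x ≡ 4 (mod 16); new modulus lcm = 304.
    Write x = 8 + 19·t and substitute into x ≡ 4 (mod 16): 19·t ≡ 4 − 8 = -4 (mod 16).
    Reduce coefficients mod 16: 3·t ≡ 12 (mod 16).
    The inverse of 3 mod 16 is 11 (since 3·11 = 33 = 2·16 + 1), so t ≡ 11·12 = 132 ≡ 4 (mod 16).
    Then x = 8 + 19·4 = 84, valid modulo lcm(19, 16) = 304: x ≡ 84 (mod 304).
  Combine with x ≡ 5 (mod 13); new modulus lcm = 3952.
    Write x = 84 + 304·t and substitute into x ≡ 5 (mod 13): 304·t ≡ 5 − 84 = -79 (mod 13).
    Reduce coefficients mod 13: 5·t ≡ 12 (mod 13).
    The inverse of 5 mod 13 is 8 (since 5·8 = 40 = 3·13 + 1), so t ≡ 8·12 = 96 ≡ 5 (mod 13).
    Then x = 84 + 304·5 = 1604, valid modulo lcm(304, 13) = 3952: x ≡ 1604 (mod 3952).
  Combine with x ≡ 5 (mod 11); new modulus lcm = 43472.
    Write x = 1604 + 3952·t and substitute into x ≡ 5 (mod 11): 3952·t ≡ 5 − 1604 = -1599 (mod 11).
    Reduce coefficients mod 11: 3·t ≡ 7 (mod 11).
    The inverse of 3 mod 11 is 4 (since 3·4 = 12 = 1·11 + 1), so t ≡ 4·7 = 28 ≡ 6 (mod 11).
    Then x = 1604 + 3952·6 = 25316, valid modulo lcm(3952, 11) = 43472: x ≡ 25316 (mod 43472).
Verify against each original: 25316 mod 19 = 8, 25316 mod 16 = 4, 25316 mod 13 = 5, 25316 mod 11 = 5.

x ≡ 25316 (mod 43472).


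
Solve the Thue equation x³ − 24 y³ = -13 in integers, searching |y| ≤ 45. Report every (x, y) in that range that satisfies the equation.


The equation is x³ - 24y³ = -13. For fixed y, x³ = 24·y³ − 13, so a solution requires the RHS to be a perfect cube.
Strategy: iterate y from -45 to 45, compute RHS = 24·y³ − 13, and check whether it is a (positive or negative) perfect cube.
Check small values of y:
  y = 0: RHS = -13 is not a perfect cube.
  y = 1: RHS = 11 is not a perfect cube.
  y = -1: RHS = -37 is not a perfect cube.
  y = 2: RHS = 179 is not a perfect cube.
  y = -2: RHS = -205 is not a perfect cube.
  y = 3: RHS = 635 is not a perfect cube.
  y = -3: RHS = -661 is not a perfect cube.
Continuing the search up to |y| = 45 finds no solutions either.
No (x, y) in the scanned range satisfies the equation.

No integer solutions with |y| ≤ 45.


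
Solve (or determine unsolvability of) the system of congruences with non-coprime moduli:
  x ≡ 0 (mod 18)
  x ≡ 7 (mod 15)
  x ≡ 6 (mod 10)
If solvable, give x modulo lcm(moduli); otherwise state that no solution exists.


Moduli 18, 15, 10 are not pairwise coprime, so CRT works modulo lcm(m_i) when all pairwise compatibility conditions hold.
Pairwise compatibility: gcd(m_i, m_j) must divide a_i - a_j for every pair.
Merge one congruence at a time:
  Start: x ≡ 0 (mod 18).
  Combine with x ≡ 7 (mod 15): gcd(18, 15) = 3, and 7 - 0 = 7 is NOT divisible by 3.
    ⇒ system is inconsistent (no integer solution).

No solution (the system is inconsistent).


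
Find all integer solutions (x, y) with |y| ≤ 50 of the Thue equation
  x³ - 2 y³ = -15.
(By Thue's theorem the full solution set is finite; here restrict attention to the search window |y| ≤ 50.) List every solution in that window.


The equation is x³ - 2y³ = -15. For fixed y, x³ = 2·y³ − 15, so a solution requires the RHS to be a perfect cube.
Strategy: iterate y from -50 to 50, compute RHS = 2·y³ − 15, and check whether it is a (positive or negative) perfect cube.
Check small values of y:
  y = 0: RHS = -15 is not a perfect cube.
  y = 1: RHS = -13 is not a perfect cube.
  y = -1: RHS = -17 is not a perfect cube.
  y = 2: RHS = 1 = (1)³ ⇒ x = 1 works.
  y = -2: RHS = -31 is not a perfect cube.
  y = 3: RHS = 39 is not a perfect cube.
  y = -3: RHS = -69 is not a perfect cube.
Continuing the search up to |y| = 50 finds no further solutions beyond those listed.
Collected solutions: (1, 2).

Solutions (with |y| ≤ 50): (1, 2).


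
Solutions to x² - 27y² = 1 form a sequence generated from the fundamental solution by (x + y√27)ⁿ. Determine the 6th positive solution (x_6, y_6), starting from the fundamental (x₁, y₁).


Step 1: Find the fundamental solution (x₁, y₁) of x² - 27y² = 1.
  Expand √27 as a continued fraction. a₀ = ⌊√27⌋ = 5; iterate m_{k+1} = d_k·a_k − m_k, d_{k+1} = (27 − m_{k+1}²)/d_k, a_{k+1} = ⌊(a₀ + m_{k+1})/d_{k+1}⌋ (starting m₀ = 0, d₀ = 1), with convergents p_k = a_k·p_{k-1} + p_{k-2}, q_k = a_k·q_{k-1} + q_{k-2} (p₋₁ = 1, q₋₁ = 0):
  k = 0: a₀ = 5; p₀/q₀ = 5/1; p₀² − 27·q₀² = 25 − 27 = -2.
  k = 1: m = 5, d = 2, a = ⌊(5 + 5)/2⌋ = 5; p/q = (5·5 + 1)/(5·1 + 0) = 26/5; p² − 27·q² = 676 − 675 = 1.
  The first convergent with p² − 27·q² = 1 gives the fundamental solution (x₁, y₁) = (26, 5).
Step 2: Apply the recurrence (x_{n+1}, y_{n+1}) = (x₁x_n + 27y₁y_n, x₁y_n + y₁x_n) repeatedly.
  From (x_1, y_1) = (26, 5): x_2 = 26·26 + 27·5·5 = 1351; y_2 = 26·5 + 5·26 = 260.
  From (x_2, y_2) = (1351, 260): x_3 = 26·1351 + 27·5·260 = 70226; y_3 = 26·260 + 5·1351 = 13515.
  From (x_3, y_3) = (70226, 13515): x_4 = 26·70226 + 27·5·13515 = 3650401; y_4 = 26·13515 + 5·70226 = 702520.
  From (x_4, y_4) = (3650401, 702520): x_5 = 26·3650401 + 27·5·702520 = 189750626; y_5 = 26·702520 + 5·3650401 = 36517525.
  From (x_5, y_5) = (189750626, 36517525): x_6 = 26·189750626 + 27·5·36517525 = 9863382151; y_6 = 26·36517525 + 5·189750626 = 1898208780.
Step 3: Verify x_6² - 27·y_6² = 97286307456665386801 - 97286307456665386800 = 1 (should be 1). ✓

(x_1, y_1) = (26, 5); (x_6, y_6) = (9863382151, 1898208780).


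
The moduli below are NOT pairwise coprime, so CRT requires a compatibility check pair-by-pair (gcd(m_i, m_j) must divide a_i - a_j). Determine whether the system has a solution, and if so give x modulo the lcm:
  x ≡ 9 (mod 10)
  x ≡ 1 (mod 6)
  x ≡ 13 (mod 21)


Moduli 10, 6, 21 are not pairwise coprime, so CRT works modulo lcm(m_i) when all pairwise compatibility conditions hold.
Pairwise compatibility: gcd(m_i, m_j) must divide a_i - a_j for every pair.
Merge one congruence at a time:
  Start: x ≡ 9 (mod 10).
  Combine with x ≡ 1 (mod 6): gcd(10, 6) = 2; 1 - 9 = -8, which IS divisible by 2, so compatible.
    Write x = 9 + 10·t and substitute into x ≡ 1 (mod 6): 10·t ≡ 1 − 9 = -8 (mod 6).
    Divide the congruence (and modulus) by g = 2: 5·t ≡ -4 (mod 3).
    Reduce coefficients mod 3: 2·t ≡ 2 (mod 3).
    The inverse of 2 mod 3 is 2 (since 2·2 = 4 = 1·3 + 1), so t ≡ 2·2 = 4 ≡ 1 (mod 3).
    Then x = 9 + 10·1 = 19, valid modulo lcm(10, 6) = 30: x ≡ 19 (mod 30).
  Combine with x ≡ 13 (mod 21): gcd(30, 21) = 3; 13 - 19 = -6, which IS divisible by 3, so compatible.
    Write x = 19 + 30·t and substitute into x ≡ 13 (mod 21): 30·t ≡ 13 − 19 = -6 (mod 21).
    Divide the congruence (and modulus) by g = 3: 10·t ≡ -2 (mod 7).
    Reduce coefficients mod 7: 3·t ≡ 5 (mod 7).
    The inverse of 3 mod 7 is 5 (since 3·5 = 15 = 2·7 + 1), so t ≡ 5·5 = 25 ≡ 4 (mod 7).
    Then x = 19 + 30·4 = 139, valid modulo lcm(30, 21) = 210: x ≡ 139 (mod 210).
Verify: 139 mod 10 = 9, 139 mod 6 = 1, 139 mod 21 = 13.

x ≡ 139 (mod 210).


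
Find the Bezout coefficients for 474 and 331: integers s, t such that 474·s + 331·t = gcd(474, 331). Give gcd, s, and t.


Euclidean algorithm on (474, 331) — divide until remainder is 0:
  474 = 1 · 331 + 143
  331 = 2 · 143 + 45
  143 = 3 · 45 + 8
  45 = 5 · 8 + 5
  8 = 1 · 5 + 3
  5 = 1 · 3 + 2
  3 = 1 · 2 + 1
  2 = 2 · 1 + 0
gcd(474, 331) = 1.
Track Bezout coefficients alongside the remainders: start with r₀ = 474 = a·1 + b·0 (s = 1, t = 0) and r₁ = 331 = a·0 + b·1 (s = 0, t = 1); each new remainder r_{k+1} = r_{k-1} − q_k·r_k inherits s_{k+1} = s_{k-1} − q_k·s_k, t_{k+1} = t_{k-1} − q_k·t_k, so r_k = a·s_k + b·t_k at every step:
  q = 1: r = 143, s = 1 − 1·0 = 1, t = 0 − 1·1 = -1  (check: 474·1 + 331·(-1) = 143)
  q = 2: r = 45, s = 0 − 2·1 = -2, t = 1 − 2·(-1) = 3  (check: 474·(-2) + 331·3 = 45)
  q = 3: r = 8, s = 1 − 3·(-2) = 7, t = -1 − 3·3 = -10  (check: 474·7 + 331·(-10) = 8)
  q = 5: r = 5, s = -2 − 5·7 = -37, t = 3 − 5·(-10) = 53  (check: 474·(-37) + 331·53 = 5)
  q = 1: r = 3, s = 7 − 1·(-37) = 44, t = -10 − 1·53 = -63  (check: 474·44 + 331·(-63) = 3)
  q = 1: r = 2, s = -37 − 1·44 = -81, t = 53 − 1·(-63) = 116  (check: 474·(-81) + 331·116 = 2)
  q = 1: r = 1, s = 44 − 1·(-81) = 125, t = -63 − 1·116 = -179  (check: 474·125 + 331·(-179) = 1)
The row with r = 1 (the gcd) gives the Bezout coefficients s = 125, t = -179.
Result: 474 · (125) + 331 · (-179) = 1.

gcd(474, 331) = 1; s = 125, t = -179 (check: 474·125 + 331·(-179) = 1).


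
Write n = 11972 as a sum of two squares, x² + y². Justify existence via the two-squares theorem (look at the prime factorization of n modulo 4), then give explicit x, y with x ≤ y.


Step 1: Factor n = 11972 = 2^2 · 41 · 73.
Step 2: Check the mod-4 condition on each prime factor: 2 = 2 (special); 41 ≡ 1 (mod 4), exponent 1; 73 ≡ 1 (mod 4), exponent 1.
All primes ≡ 3 (mod 4) appear to even exponent (or don't appear), so by the two-squares theorem n IS expressible as a sum of two squares.
Step 3: Build a representation. Group n = k² · m with k = 2 and m = 41 · 73 = 2993 (a product of primes ≡ 1 (mod 4)); a representation of m scales to one of n via (k·x)² + (k·y)² = k²(x² + y²). Each prime p ≡ 1 (mod 4) is itself a sum of two squares; find a² by testing p − a² for a perfect square:
  41: 41 − 1² = 40, 41 − 2² = 37, 41 − 3² = 32, 41 − 4² = 25 = 5² ⇒ 41 = 4² + 5².
  73: 73 − 1² = 72, 73 − 2² = 69, 73 − 3² = 64 = 8² ⇒ 73 = 3² + 8².
  Combine using the Brahmagupta–Fibonacci identity (a² + b²)(c² + d²) = (ac − bd)² + (ad + bc)² = (ac + bd)² + (ad − bc)²:
  41 · 73 = 2993: from (4² + 5²)(3² + 8²), take (4·3 − 5·8, 4·8 + 5·3) = (12 − 40, 32 + 15) = (-28, 47); dropping signs (only squares matter) gives (28, 47); check 28² + 47² = 784 + 2209 = 2993 ✓.
  Scale by k = 2: (2·28, 2·47) = (56, 94).
Step 4: Order so x ≤ y and verify: 56² + 94² = 3136 + 8836 = 11972 = n. ✓

n = 11972 = 56² + 94² (one valid representation with x ≤ y).


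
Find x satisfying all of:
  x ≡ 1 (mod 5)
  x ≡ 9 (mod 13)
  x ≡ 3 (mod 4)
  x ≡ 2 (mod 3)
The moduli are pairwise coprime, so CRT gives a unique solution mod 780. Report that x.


Product of moduli M = 5 · 13 · 4 · 3 = 780.
Merge one congruence at a time:
  Start: x ≡ 1 (mod 5).
  Combine with x ≡ 9 (mod 13); new modulus lcm = 65.
    Write x = 1 + 5·t and substitute into x ≡ 9 (mod 13): 5·t ≡ 9 − 1 = 8 (mod 13).
    The inverse of 5 mod 13 is 8 (since 5·8 = 40 = 3·13 + 1), so t ≡ 8·8 = 64 ≡ 12 (mod 13).
    Then x = 1 + 5·12 = 61, valid modulo lcm(5, 13) = 65: x ≡ 61 (mod 65).
  Combine with x ≡ 3 (mod 4); new modulus lcm = 260.
    Write x = 61 + 65·t and substitute into x ≡ 3 (mod 4): 65·t ≡ 3 − 61 = -58 (mod 4).
    Reduce coefficients mod 4: 1·t ≡ 2 (mod 4).
    So t ≡ 2 (mod 4).
    Then x = 61 + 65·2 = 191, valid modulo lcm(65, 4) = 260: x ≡ 191 (mod 260).
  Combine with x ≡ 2 (mod 3); new modulus lcm = 780.
    Write x = 191 + 260·t and substitute into x ≡ 2 (mod 3): 260·t ≡ 2 − 191 = -189 (mod 3).
    Reduce coefficients mod 3: 2·t ≡ 0 (mod 3).
    The inverse of 2 mod 3 is 2 (since 2·2 = 4 = 1·3 + 1), so t ≡ 2·0 = 0 ≡ 0 (mod 3).
    Then x = 191 + 260·0 = 191, valid modulo lcm(260, 3) = 780: x ≡ 191 (mod 780).
Verify against each original: 191 mod 5 = 1, 191 mod 13 = 9, 191 mod 4 = 3, 191 mod 3 = 2.

x ≡ 191 (mod 780).


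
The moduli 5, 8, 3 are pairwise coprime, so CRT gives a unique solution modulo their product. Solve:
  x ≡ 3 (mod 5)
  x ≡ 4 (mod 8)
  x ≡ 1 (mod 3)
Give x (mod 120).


Moduli 5, 8, 3 are pairwise coprime; by CRT there is a unique solution modulo M = 5 · 8 · 3 = 120.
Solve pairwise, accumulating the modulus:
  Start with x ≡ 3 (mod 5).
  Combine with x ≡ 4 (mod 8): since gcd(5, 8) = 1, we get a unique residue mod 40.
    Write x = 3 + 5·t and substitute into x ≡ 4 (mod 8): 5·t ≡ 4 − 3 = 1 (mod 8).
    The inverse of 5 mod 8 is 5 (since 5·5 = 25 = 3·8 + 1), so t ≡ 5·1 = 5 ≡ 5 (mod 8).
    Then x = 3 + 5·5 = 28, valid modulo lcm(5, 8) = 40: x ≡ 28 (mod 40).
  Combine with x ≡ 1 (mod 3): since gcd(40, 3) = 1, we get a unique residue mod 120.
    Write x = 28 + 40·t and substitute into x ≡ 1 (mod 3): 40·t ≡ 1 − 28 = -27 (mod 3).
    Reduce coefficients mod 3: 1·t ≡ 0 (mod 3).
    So t ≡ 0 (mod 3).
    Then x = 28 + 40·0 = 28, valid modulo lcm(40, 3) = 120: x ≡ 28 (mod 120).
Verify: 28 mod 5 = 3 ✓, 28 mod 8 = 4 ✓, 28 mod 3 = 1 ✓.

x ≡ 28 (mod 120).


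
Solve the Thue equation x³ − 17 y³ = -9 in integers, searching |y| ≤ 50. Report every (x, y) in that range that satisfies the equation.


The equation is x³ - 17y³ = -9. For fixed y, x³ = 17·y³ − 9, so a solution requires the RHS to be a perfect cube.
Strategy: iterate y from -50 to 50, compute RHS = 17·y³ − 9, and check whether it is a (positive or negative) perfect cube.
Check small values of y:
  y = 0: RHS = -9 is not a perfect cube.
  y = 1: RHS = 8 = (2)³ ⇒ x = 2 works.
  y = -1: RHS = -26 is not a perfect cube.
  y = 2: RHS = 127 is not a perfect cube.
  y = -2: RHS = -145 is not a perfect cube.
  y = 3: RHS = 450 is not a perfect cube.
  y = -3: RHS = -468 is not a perfect cube.
Continuing the search up to |y| = 50 finds no further solutions beyond those listed.
Collected solutions: (2, 1).

Solutions (with |y| ≤ 50): (2, 1).


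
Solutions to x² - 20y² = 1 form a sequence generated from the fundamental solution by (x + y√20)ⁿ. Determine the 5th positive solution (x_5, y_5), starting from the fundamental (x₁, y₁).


Step 1: Find the fundamental solution (x₁, y₁) of x² - 20y² = 1.
  Expand √20 as a continued fraction. a₀ = ⌊√20⌋ = 4; iterate m_{k+1} = d_k·a_k − m_k, d_{k+1} = (20 − m_{k+1}²)/d_k, a_{k+1} = ⌊(a₀ + m_{k+1})/d_{k+1}⌋ (starting m₀ = 0, d₀ = 1), with convergents p_k = a_k·p_{k-1} + p_{k-2}, q_k = a_k·q_{k-1} + q_{k-2} (p₋₁ = 1, q₋₁ = 0):
  k = 0: a₀ = 4; p₀/q₀ = 4/1; p₀² − 20·q₀² = 16 − 20 = -4.
  k = 1: m = 4, d = 4, a = ⌊(4 + 4)/4⌋ = 2; p/q = (2·4 + 1)/(2·1 + 0) = 9/2; p² − 20·q² = 81 − 80 = 1.
  The first convergent with p² − 20·q² = 1 gives the fundamental solution (x₁, y₁) = (9, 2).
Step 2: Apply the recurrence (x_{n+1}, y_{n+1}) = (x₁x_n + 20y₁y_n, x₁y_n + y₁x_n) repeatedly.
  From (x_1, y_1) = (9, 2): x_2 = 9·9 + 20·2·2 = 161; y_2 = 9·2 + 2·9 = 36.
  From (x_2, y_2) = (161, 36): x_3 = 9·161 + 20·2·36 = 2889; y_3 = 9·36 + 2·161 = 646.
  From (x_3, y_3) = (2889, 646): x_4 = 9·2889 + 20·2·646 = 51841; y_4 = 9·646 + 2·2889 = 11592.
  From (x_4, y_4) = (51841, 11592): x_5 = 9·51841 + 20·2·11592 = 930249; y_5 = 9·11592 + 2·51841 = 208010.
Step 3: Verify x_5² - 20·y_5² = 865363202001 - 865363202000 = 1 (should be 1). ✓

(x_1, y_1) = (9, 2); (x_5, y_5) = (930249, 208010).


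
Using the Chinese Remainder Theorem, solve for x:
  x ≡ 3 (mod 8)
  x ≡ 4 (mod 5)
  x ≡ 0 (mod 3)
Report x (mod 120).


Moduli 8, 5, 3 are pairwise coprime; by CRT there is a unique solution modulo M = 8 · 5 · 3 = 120.
Solve pairwise, accumulating the modulus:
  Start with x ≡ 3 (mod 8).
  Combine with x ≡ 4 (mod 5): since gcd(8, 5) = 1, we get a unique residue mod 40.
    Write x = 3 + 8·t and substitute into x ≡ 4 (mod 5): 8·t ≡ 4 − 3 = 1 (mod 5).
    Reduce coefficients mod 5: 3·t ≡ 1 (mod 5).
    The inverse of 3 mod 5 is 2 (since 3·2 = 6 = 1·5 + 1), so t ≡ 2·1 = 2 ≡ 2 (mod 5).
    Then x = 3 + 8·2 = 19, valid modulo lcm(8, 5) = 40: x ≡ 19 (mod 40).
  Combine with x ≡ 0 (mod 3): since gcd(40, 3) = 1, we get a unique residue mod 120.
    Write x = 19 + 40·t and substitute into x ≡ 0 (mod 3): 40·t ≡ 0 − 19 = -19 (mod 3).
    Reduce coefficients mod 3: 1·t ≡ 2 (mod 3).
    So t ≡ 2 (mod 3).
    Then x = 19 + 40·2 = 99, valid modulo lcm(40, 3) = 120: x ≡ 99 (mod 120).
Verify: 99 mod 8 = 3 ✓, 99 mod 5 = 4 ✓, 99 mod 3 = 0 ✓.

x ≡ 99 (mod 120).


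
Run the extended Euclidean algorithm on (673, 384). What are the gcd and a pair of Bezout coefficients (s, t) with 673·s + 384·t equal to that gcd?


Euclidean algorithm on (673, 384) — divide until remainder is 0:
  673 = 1 · 384 + 289
  384 = 1 · 289 + 95
  289 = 3 · 95 + 4
  95 = 23 · 4 + 3
  4 = 1 · 3 + 1
  3 = 3 · 1 + 0
gcd(673, 384) = 1.
Track Bezout coefficients alongside the remainders: start with r₀ = 673 = a·1 + b·0 (s = 1, t = 0) and r₁ = 384 = a·0 + b·1 (s = 0, t = 1); each new remainder r_{k+1} = r_{k-1} − q_k·r_k inherits s_{k+1} = s_{k-1} − q_k·s_k, t_{k+1} = t_{k-1} − q_k·t_k, so r_k = a·s_k + b·t_k at every step:
  q = 1: r = 289, s = 1 − 1·0 = 1, t = 0 − 1·1 = -1  (check: 673·1 + 384·(-1) = 289)
  q = 1: r = 95, s = 0 − 1·1 = -1, t = 1 − 1·(-1) = 2  (check: 673·(-1) + 384·2 = 95)
  q = 3: r = 4, s = 1 − 3·(-1) = 4, t = -1 − 3·2 = -7  (check: 673·4 + 384·(-7) = 4)
  q = 23: r = 3, s = -1 − 23·4 = -93, t = 2 − 23·(-7) = 163  (check: 673·(-93) + 384·163 = 3)
  q = 1: r = 1, s = 4 − 1·(-93) = 97, t = -7 − 1·163 = -170  (check: 673·97 + 384·(-170) = 1)
The row with r = 1 (the gcd) gives the Bezout coefficients s = 97, t = -170.
Result: 673 · (97) + 384 · (-170) = 1.

gcd(673, 384) = 1; s = 97, t = -170 (check: 673·97 + 384·(-170) = 1).


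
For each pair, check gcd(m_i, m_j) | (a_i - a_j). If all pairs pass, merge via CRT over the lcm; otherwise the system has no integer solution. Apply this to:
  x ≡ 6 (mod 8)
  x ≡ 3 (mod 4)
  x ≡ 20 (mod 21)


Moduli 8, 4, 21 are not pairwise coprime, so CRT works modulo lcm(m_i) when all pairwise compatibility conditions hold.
Pairwise compatibility: gcd(m_i, m_j) must divide a_i - a_j for every pair.
Merge one congruence at a time:
  Start: x ≡ 6 (mod 8).
  Combine with x ≡ 3 (mod 4): gcd(8, 4) = 4, and 3 - 6 = -3 is NOT divisible by 4.
    ⇒ system is inconsistent (no integer solution).

No solution (the system is inconsistent).


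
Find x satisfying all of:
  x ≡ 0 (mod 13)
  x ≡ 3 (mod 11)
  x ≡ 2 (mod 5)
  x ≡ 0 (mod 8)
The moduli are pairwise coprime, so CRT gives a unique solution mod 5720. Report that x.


Product of moduli M = 13 · 11 · 5 · 8 = 5720.
Merge one congruence at a time:
  Start: x ≡ 0 (mod 13).
  Combine with x ≡ 3 (mod 11); new modulus lcm = 143.
    Write x = 0 + 13·t and substitute into x ≡ 3 (mod 11): 13·t ≡ 3 − 0 = 3 (mod 11).
    Reduce coefficients mod 11: 2·t ≡ 3 (mod 11).
    The inverse of 2 mod 11 is 6 (since 2·6 = 12 = 1·11 + 1), so t ≡ 6·3 = 18 ≡ 7 (mod 11).
    Then x = 0 + 13·7 = 91, valid modulo lcm(13, 11) = 143: x ≡ 91 (mod 143).
  Combine with x ≡ 2 (mod 5); new modulus lcm = 715.
    Write x = 91 + 143·t and substitute into x ≡ 2 (mod 5): 143·t ≡ 2 − 91 = -89 (mod 5).
    Reduce coefficients mod 5: 3·t ≡ 1 (mod 5).
    The inverse of 3 mod 5 is 2 (since 3·2 = 6 = 1·5 + 1), so t ≡ 2·1 = 2 ≡ 2 (mod 5).
    Then x = 91 + 143·2 = 377, valid modulo lcm(143, 5) = 715: x ≡ 377 (mod 715).
  Combine with x ≡ 0 (mod 8); new modulus lcm = 5720.
    Write x = 377 + 715·t and substitute into x ≡ 0 (mod 8): 715·t ≡ 0 − 377 = -377 (mod 8).
    Reduce coefficients mod 8: 3·t ≡ 7 (mod 8).
    The inverse of 3 mod 8 is 3 (since 3·3 = 9 = 1·8 + 1), so t ≡ 3·7 = 21 ≡ 5 (mod 8).
    Then x = 377 + 715·5 = 3952, valid modulo lcm(715, 8) = 5720: x ≡ 3952 (mod 5720).
Verify against each original: 3952 mod 13 = 0, 3952 mod 11 = 3, 3952 mod 5 = 2, 3952 mod 8 = 0.

x ≡ 3952 (mod 5720).


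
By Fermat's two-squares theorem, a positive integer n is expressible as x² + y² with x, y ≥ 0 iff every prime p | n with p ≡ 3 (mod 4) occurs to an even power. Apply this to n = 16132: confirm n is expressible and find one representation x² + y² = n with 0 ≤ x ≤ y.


Step 1: Factor n = 16132 = 2^2 · 37 · 109.
Step 2: Check the mod-4 condition on each prime factor: 2 = 2 (special); 37 ≡ 1 (mod 4), exponent 1; 109 ≡ 1 (mod 4), exponent 1.
All primes ≡ 3 (mod 4) appear to even exponent (or don't appear), so by the two-squares theorem n IS expressible as a sum of two squares.
Step 3: Build a representation. Group n = k² · m with k = 2 and m = 37 · 109 = 4033 (a product of primes ≡ 1 (mod 4)); a representation of m scales to one of n via (k·x)² + (k·y)² = k²(x² + y²). Each prime p ≡ 1 (mod 4) is itself a sum of two squares; find a² by testing p − a² for a perfect square:
  37: 37 − 1² = 36 = 6² ⇒ 37 = 1² + 6².
  109: 109 − 1² = 108, 109 − 2² = 105, 109 − 3² = 100 = 10² ⇒ 109 = 3² + 10².
  Combine using the Brahmagupta–Fibonacci identity (a² + b²)(c² + d²) = (ac − bd)² + (ad + bc)² = (ac + bd)² + (ad − bc)²:
  37 · 109 = 4033: from (1² + 6²)(3² + 10²), take (1·3 − 6·10, 1·10 + 6·3) = (3 − 60, 10 + 18) = (-57, 28); dropping signs (only squares matter) gives (57, 28); check 57² + 28² = 3249 + 784 = 4033 ✓.
  Scale by k = 2: (2·57, 2·28) = (114, 56).
Step 4: Order so x ≤ y and verify: 56² + 114² = 3136 + 12996 = 16132 = n. ✓

n = 16132 = 56² + 114² (one valid representation with x ≤ y).


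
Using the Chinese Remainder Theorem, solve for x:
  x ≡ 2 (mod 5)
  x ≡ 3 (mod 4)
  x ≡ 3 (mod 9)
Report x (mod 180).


Moduli 5, 4, 9 are pairwise coprime; by CRT there is a unique solution modulo M = 5 · 4 · 9 = 180.
Solve pairwise, accumulating the modulus:
  Start with x ≡ 2 (mod 5).
  Combine with x ≡ 3 (mod 4): since gcd(5, 4) = 1, we get a unique residue mod 20.
    Write x = 2 + 5·t and substitute into x ≡ 3 (mod 4): 5·t ≡ 3 − 2 = 1 (mod 4).
    Reduce coefficients mod 4: 1·t ≡ 1 (mod 4).
    So t ≡ 1 (mod 4).
    Then x = 2 + 5·1 = 7, valid modulo lcm(5, 4) = 20: x ≡ 7 (mod 20).
  Combine with x ≡ 3 (mod 9): since gcd(20, 9) = 1, we get a unique residue mod 180.
    Write x = 7 + 20·t and substitute into x ≡ 3 (mod 9): 20·t ≡ 3 − 7 = -4 (mod 9).
    Reduce coefficients mod 9: 2·t ≡ 5 (mod 9).
    The inverse of 2 mod 9 is 5 (since 2·5 = 10 = 1·9 + 1), so t ≡ 5·5 = 25 ≡ 7 (mod 9).
    Then x = 7 + 20·7 = 147, valid modulo lcm(20, 9) = 180: x ≡ 147 (mod 180).
Verify: 147 mod 5 = 2 ✓, 147 mod 4 = 3 ✓, 147 mod 9 = 3 ✓.

x ≡ 147 (mod 180).
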